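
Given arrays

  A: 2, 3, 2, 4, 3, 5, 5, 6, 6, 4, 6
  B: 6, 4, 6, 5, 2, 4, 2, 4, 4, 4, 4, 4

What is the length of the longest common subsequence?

Let dp[i][j] be the LCS length of the first i values of A and the first j values of B. dp[i][j] = dp[i-1][j-1]+1 when the i-th and j-th values match, else max(dp[i-1][j], dp[i][j-1]).
    ·  6  4  6  5  2  4  2  4  4  4  4  4
 ·  0  0  0  0  0  0  0  0  0  0  0  0  0
 2  0  0  0  0  0  1  1  1  1  1  1  1  1
 3  0  0  0  0  0  1  1  1  1  1  1  1  1
 2  0  0  0  0  0  1  1  2  2  2  2  2  2
 4  0  0  1  1  1  1  2  2  3  3  3  3  3
 3  0  0  1  1  1  1  2  2  3  3  3  3  3
 5  0  0  1  1  2  2  2  2  3  3  3  3  3
 5  0  0  1  1  2  2  2  2  3  3  3  3  3
 6  0  1  1  2  2  2  2  2  3  3  3  3  3
 6  0  1  1  2  2  2  2  2  3  3  3  3  3
 4  0  1  2  2  2  2  3  3  3  4  4  4  4
 6  0  1  2  3  3  3  3  3  3  4  4  4  4
dp[11][12] = 4. One LCS (by backtracking along matches): 2, 2, 4, 4.

4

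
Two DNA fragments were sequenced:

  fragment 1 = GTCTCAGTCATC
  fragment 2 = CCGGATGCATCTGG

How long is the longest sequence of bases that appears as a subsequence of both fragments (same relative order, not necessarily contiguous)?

8

One common subsequence of length 8: C (fragment 1 #3, fragment 2 #1); then C (fragment 1 #5, fragment 2 #2); then A (fragment 1 #6, fragment 2 #5); then G (fragment 1 #7, fragment 2 #7); then C (fragment 1 #9, fragment 2 #8); then A (fragment 1 #10, fragment 2 #9); then T (fragment 1 #11, fragment 2 #10); then C (fragment 1 #12, fragment 2 #11). The LCS DP gives dp[12][14] = 8, so this is optimal.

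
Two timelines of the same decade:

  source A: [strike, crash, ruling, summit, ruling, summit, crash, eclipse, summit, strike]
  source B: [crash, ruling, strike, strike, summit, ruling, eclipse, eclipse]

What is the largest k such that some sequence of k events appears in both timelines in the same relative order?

5

Taking crash [2,1], then ruling [3,2], then summit [4,5], then ruling [5,6], then eclipse [8,8] gives a common subsequence of length 5. Since dp[10][8] = 5, nothing longer is possible.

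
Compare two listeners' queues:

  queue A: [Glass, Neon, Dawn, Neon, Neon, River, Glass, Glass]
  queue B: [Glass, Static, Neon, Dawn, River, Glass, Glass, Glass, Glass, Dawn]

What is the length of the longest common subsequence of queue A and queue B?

Pick Glass [1,1], then Neon [2,3], then Dawn [3,4], then River [6,5], then Glass [7,8], then Glass [8,9]; all 6 songs appear in both, in order. dp[8][10] = 6 confirms this is the maximum.

6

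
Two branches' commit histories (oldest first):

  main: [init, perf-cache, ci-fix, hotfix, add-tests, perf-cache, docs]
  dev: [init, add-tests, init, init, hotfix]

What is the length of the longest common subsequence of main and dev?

Pick init at main[1]=dev[4], hotfix at main[4]=dev[5]; all 2 commits appear in both, in order. dp[7][5] = 2 confirms this is the maximum.

2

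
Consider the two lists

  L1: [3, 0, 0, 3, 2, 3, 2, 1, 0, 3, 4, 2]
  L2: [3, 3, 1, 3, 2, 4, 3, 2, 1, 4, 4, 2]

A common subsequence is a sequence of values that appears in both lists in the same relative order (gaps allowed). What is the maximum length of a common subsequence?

8

Match 3 [1,2] → 3 [4,4] → 2 [5,5] → 3 [6,7] → 2 [7,8] → 1 [8,9] → 4 [11,11] → 2 [12,12] — 8 values in the same relative order in both, and the DP table's final entry dp[12][12] is also 8, so no common subsequence is longer.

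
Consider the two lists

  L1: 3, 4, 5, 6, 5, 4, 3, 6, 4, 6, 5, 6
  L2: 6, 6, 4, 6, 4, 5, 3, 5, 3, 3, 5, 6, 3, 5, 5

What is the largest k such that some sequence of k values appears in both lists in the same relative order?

Match 4 [2,5]; then 5 [3,6]; then 5 [5,8]; then 3 [7,10]; then 6 [8,12]; then 5 [11,15] — 6 values in the same relative order in both, and the DP table's final entry dp[12][15] is also 6, so no common subsequence is longer.

6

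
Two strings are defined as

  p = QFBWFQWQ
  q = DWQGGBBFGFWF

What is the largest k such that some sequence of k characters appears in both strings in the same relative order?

Pick Q at p[1]=q[3], F at p[2]=q[10], W at p[4]=q[11], F at p[5]=q[12]; all 4 characters appear in both, in order. Since dp[8][12] = 4, nothing longer is possible.

4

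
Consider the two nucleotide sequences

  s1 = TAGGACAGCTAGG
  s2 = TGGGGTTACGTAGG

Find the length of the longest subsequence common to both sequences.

10

Match T (s1 #1, s2 #1) → G (s1 #3, s2 #4) → G (s1 #4, s2 #5) → A (s1 #5, s2 #8) → C (s1 #6, s2 #9) → G (s1 #8, s2 #10) → T (s1 #10, s2 #11) → A (s1 #11, s2 #12) → G (s1 #12, s2 #13) → G (s1 #13, s2 #14) — 10 bases in the same relative order in both, and the DP table's final entry dp[13][14] is also 10, so no common subsequence is longer.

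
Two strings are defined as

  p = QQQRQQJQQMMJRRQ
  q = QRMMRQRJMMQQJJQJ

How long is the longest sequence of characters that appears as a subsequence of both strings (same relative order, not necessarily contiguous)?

One common subsequence of length 8: Q at p[1]=q[1]; then Q at p[3]=q[6]; then R at p[4]=q[7]; then Q at p[5]=q[11]; then Q at p[6]=q[12]; then J at p[7]=q[14]; then Q at p[9]=q[15]; then J at p[12]=q[16], and the DP table's final entry dp[15][16] is also 8, so no common subsequence is longer.

8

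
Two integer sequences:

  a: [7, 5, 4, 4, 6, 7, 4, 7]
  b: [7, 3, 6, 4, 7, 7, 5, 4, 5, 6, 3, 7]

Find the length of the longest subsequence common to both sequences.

Let dp[i][j] be the LCS length of the first i values of a and the first j values of b. dp[i][j] = dp[i-1][j-1]+1 when the i-th and j-th values match, else max(dp[i-1][j], dp[i][j-1]).
    ·  7  3  6  4  7  7  5  4  5  6  3  7
 ·  0  0  0  0  0  0  0  0  0  0  0  0  0
 7  0  1  1  1  1  1  1  1  1  1  1  1  1
 5  0  1  1  1  1  1  1  2  2  2  2  2  2
 4  0  1  1  1  2  2  2  2  3  3  3  3  3
 4  0  1  1  1  2  2  2  2  3  3  3  3  3
 6  0  1  1  2  2  2  2  2  3  3  4  4  4
 7  0  1  1  2  2  3  3  3  3  3  4  4  5
 4  0  1  1  2  3  3  3  3  4  4  4  4  5
 7  0  1  1  2  3  4  4  4  4  4  4  4  5
dp[8][12] = 5. One LCS (by backtracking along matches): 7, 5, 4, 6, 7.

5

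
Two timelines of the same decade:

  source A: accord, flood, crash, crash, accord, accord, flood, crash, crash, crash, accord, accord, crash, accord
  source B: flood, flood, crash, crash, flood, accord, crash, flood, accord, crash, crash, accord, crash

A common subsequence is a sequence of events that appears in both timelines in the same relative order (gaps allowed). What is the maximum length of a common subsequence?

Pick flood at source A[2]=source B[2], crash at source A[3]=source B[3], crash at source A[4]=source B[4], accord at source A[5]=source B[6], accord at source A[6]=source B[9], crash at source A[9]=source B[10], crash at source A[10]=source B[11], accord at source A[12]=source B[12], crash at source A[13]=source B[13]; all 9 events appear in both, in order. The LCS DP gives dp[14][13] = 9, so this is optimal.

9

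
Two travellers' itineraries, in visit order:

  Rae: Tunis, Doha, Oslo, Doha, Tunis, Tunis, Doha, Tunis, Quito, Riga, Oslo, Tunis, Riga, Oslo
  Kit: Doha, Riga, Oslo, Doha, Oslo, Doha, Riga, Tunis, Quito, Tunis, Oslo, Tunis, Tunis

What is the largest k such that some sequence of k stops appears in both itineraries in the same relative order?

Match Doha [2,1] → Oslo [3,3] → Doha [4,4] → Doha [7,6] → Tunis [8,8] → Quito [9,9] → Oslo [11,11] → Tunis [12,13] — 8 stops in the same relative order in both. The LCS DP gives dp[14][13] = 8, so this is optimal.

8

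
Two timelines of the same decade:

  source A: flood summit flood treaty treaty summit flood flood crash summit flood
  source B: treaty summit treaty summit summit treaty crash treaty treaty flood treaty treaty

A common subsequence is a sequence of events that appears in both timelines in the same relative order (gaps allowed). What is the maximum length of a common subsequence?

Match summit [2,2], then treaty [4,3], then treaty [5,6], then crash [9,7], then flood [11,10] — 5 events in the same relative order in both, and the DP table's final entry dp[11][12] is also 5, so no common subsequence is longer.

5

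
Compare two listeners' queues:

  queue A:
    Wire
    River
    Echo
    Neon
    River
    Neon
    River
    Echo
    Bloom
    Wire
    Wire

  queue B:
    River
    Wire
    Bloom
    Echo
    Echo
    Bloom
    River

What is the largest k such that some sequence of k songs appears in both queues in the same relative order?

4

One common subsequence of length 4: Wire at queue A[1]=queue B[2], Echo at queue A[3]=queue B[4], Echo at queue A[8]=queue B[5], Bloom at queue A[9]=queue B[6]. dp[11][7] = 4 confirms this is the maximum.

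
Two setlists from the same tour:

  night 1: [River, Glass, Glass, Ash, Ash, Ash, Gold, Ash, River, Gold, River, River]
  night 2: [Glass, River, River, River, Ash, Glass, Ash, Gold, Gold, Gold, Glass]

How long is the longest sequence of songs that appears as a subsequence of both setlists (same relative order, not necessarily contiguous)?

Match River at night 1[1]=night 2[4], then Glass at night 1[3]=night 2[6], then Ash at night 1[4]=night 2[7], then Gold at night 1[7]=night 2[9], then Gold at night 1[10]=night 2[10] — 5 songs in the same relative order in both. Since dp[12][11] = 5, nothing longer is possible.

5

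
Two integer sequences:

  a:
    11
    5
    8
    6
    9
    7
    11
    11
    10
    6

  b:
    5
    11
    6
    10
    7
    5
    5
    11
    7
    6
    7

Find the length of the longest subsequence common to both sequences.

One common subsequence of length 5: 11 [1,2] → 6 [4,3] → 7 [6,5] → 11 [7,8] → 6 [10,10]. dp[10][11] = 5 confirms this is the maximum.

5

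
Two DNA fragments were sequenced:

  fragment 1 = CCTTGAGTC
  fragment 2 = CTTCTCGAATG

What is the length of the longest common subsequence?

6

Taking C [1,1], C [2,4], T [3,5], G [5,7], A [6,9], G [7,11] gives a common subsequence of length 6. The LCS DP gives dp[9][11] = 6, so this is optimal.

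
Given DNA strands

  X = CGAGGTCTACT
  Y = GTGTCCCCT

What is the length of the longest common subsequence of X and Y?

Pick G at X[2]=Y[1]; then G at X[5]=Y[3]; then T at X[6]=Y[4]; then C at X[7]=Y[7]; then C at X[10]=Y[8]; then T at X[11]=Y[9]; all 6 bases appear in both, in order. dp[11][9] = 6 confirms this is the maximum.

6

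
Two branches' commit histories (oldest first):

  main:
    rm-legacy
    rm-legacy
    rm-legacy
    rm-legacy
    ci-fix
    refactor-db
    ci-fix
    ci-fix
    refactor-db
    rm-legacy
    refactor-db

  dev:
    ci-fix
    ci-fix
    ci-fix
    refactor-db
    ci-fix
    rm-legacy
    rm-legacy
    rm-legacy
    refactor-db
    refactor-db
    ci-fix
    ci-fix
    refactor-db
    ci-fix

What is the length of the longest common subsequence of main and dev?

7

One common subsequence of length 7: rm-legacy (main #1, dev #6), then rm-legacy (main #2, dev #7), then rm-legacy (main #3, dev #8), then refactor-db (main #6, dev #10), then ci-fix (main #7, dev #11), then ci-fix (main #8, dev #12), then refactor-db (main #9, dev #13). The LCS DP gives dp[11][14] = 7, so this is optimal.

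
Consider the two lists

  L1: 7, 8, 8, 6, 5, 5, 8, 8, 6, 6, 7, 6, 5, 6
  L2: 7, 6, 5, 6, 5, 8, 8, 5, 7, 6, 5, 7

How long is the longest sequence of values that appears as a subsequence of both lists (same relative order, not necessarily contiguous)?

Match 7 at L1[1]=L2[1], then 6 at L1[4]=L2[2], then 5 at L1[5]=L2[3], then 5 at L1[6]=L2[5], then 8 at L1[7]=L2[6], then 8 at L1[8]=L2[7], then 7 at L1[11]=L2[9], then 6 at L1[12]=L2[10], then 5 at L1[13]=L2[11] — 9 values in the same relative order in both. Since dp[14][12] = 9, nothing longer is possible.

9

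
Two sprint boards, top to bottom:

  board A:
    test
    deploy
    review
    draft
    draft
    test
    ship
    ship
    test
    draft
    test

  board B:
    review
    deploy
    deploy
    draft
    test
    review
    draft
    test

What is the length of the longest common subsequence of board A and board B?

Taking deploy (board A #2, board B #3); then draft (board A #5, board B #4); then test (board A #6, board B #5); then draft (board A #10, board B #7); then test (board A #11, board B #8) gives a common subsequence of length 5, and the DP table's final entry dp[11][8] is also 5, so no common subsequence is longer.

5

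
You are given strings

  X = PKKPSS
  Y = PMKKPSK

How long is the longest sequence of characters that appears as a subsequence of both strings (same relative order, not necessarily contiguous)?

One common subsequence of length 5: P [1,1]; then K [2,3]; then K [3,4]; then P [4,5]; then S [5,6]. dp[6][7] = 5 confirms this is the maximum.

5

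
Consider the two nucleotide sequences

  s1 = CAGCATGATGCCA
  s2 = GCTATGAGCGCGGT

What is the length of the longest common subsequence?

Pick G [3,1], C [4,2], A [5,4], T [6,5], G [7,6], A [8,7], G [10,8], C [11,9], C [12,11]; all 9 bases appear in both, in order. Since dp[13][14] = 9, nothing longer is possible.

9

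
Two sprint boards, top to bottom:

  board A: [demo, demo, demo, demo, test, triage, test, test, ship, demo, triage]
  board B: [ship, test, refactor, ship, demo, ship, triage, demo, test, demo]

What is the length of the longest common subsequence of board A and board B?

4

Pick demo at board A[1]=board B[5], then demo at board A[4]=board B[8], then test at board A[8]=board B[9], then demo at board A[10]=board B[10]; all 4 tasks appear in both, in order. dp[11][10] = 4 confirms this is the maximum.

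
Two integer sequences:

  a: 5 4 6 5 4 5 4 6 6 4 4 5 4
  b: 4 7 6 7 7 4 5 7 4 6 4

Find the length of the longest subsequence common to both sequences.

Let dp[i][j] be the LCS length of the first i values of a and the first j values of b. dp[i][j] = dp[i-1][j-1]+1 when the i-th and j-th values match, else max(dp[i-1][j], dp[i][j-1]).
    ·  4  7  6  7  7  4  5  7  4  6  4
 ·  0  0  0  0  0  0  0  0  0  0  0  0
 5  0  0  0  0  0  0  0  1  1  1  1  1
 4  0  1  1  1  1  1  1  1  1  2  2  2
 6  0  1  1  2  2  2  2  2  2  2  3  3
 5  0  1  1  2  2  2  2  3  3  3  3  3
 4  0  1  1  2  2  2  3  3  3  4  4  4
 5  0  1  1  2  2  2  3  4  4  4  4  4
 4  0  1  1  2  2  2  3  4  4  5  5  5
 6  0  1  1  2  2  2  3  4  4  5  6  6
 6  0  1  1  2  2  2  3  4  4  5  6  6
 4  0  1  1  2  2  2  3  4  4  5  6  7
 4  0  1  1  2  2  2  3  4  4  5  6  7
 5  0  1  1  2  2  2  3  4  4  5  6  7
 4  0  1  1  2  2  2  3  4  4  5  6  7
dp[13][11] = 7. One LCS (by backtracking along matches): 4, 6, 4, 5, 4, 6, 4.

7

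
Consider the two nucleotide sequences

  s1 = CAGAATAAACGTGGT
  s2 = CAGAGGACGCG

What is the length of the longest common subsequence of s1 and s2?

8

Match C [1,1]; then A [2,2]; then G [3,3]; then A [4,4]; then A [9,7]; then C [10,8]; then G [11,9]; then G [14,11] — 8 bases in the same relative order in both. The LCS DP gives dp[15][11] = 8, so this is optimal.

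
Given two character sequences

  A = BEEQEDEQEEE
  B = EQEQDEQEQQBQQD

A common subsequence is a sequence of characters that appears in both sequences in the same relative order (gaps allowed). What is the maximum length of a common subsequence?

7

One common subsequence of length 7: E [2,1], then E [3,3], then Q [4,4], then D [6,5], then E [7,6], then Q [8,7], then E [9,8]. The LCS DP gives dp[11][14] = 7, so this is optimal.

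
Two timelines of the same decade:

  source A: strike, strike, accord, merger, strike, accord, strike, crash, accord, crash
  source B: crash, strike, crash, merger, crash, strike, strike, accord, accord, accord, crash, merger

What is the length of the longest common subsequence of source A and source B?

6

Match strike (source A #1, source B #6) → strike (source A #2, source B #7) → accord (source A #3, source B #8) → accord (source A #6, source B #9) → accord (source A #9, source B #10) → crash (source A #10, source B #11) — 6 events in the same relative order in both. The LCS DP gives dp[10][12] = 6, so this is optimal.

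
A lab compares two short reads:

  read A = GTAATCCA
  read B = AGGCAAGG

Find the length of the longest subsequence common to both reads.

3

Let dp[i][j] be the LCS length of the first i bases of read A and the first j bases of read B. dp[i][j] = dp[i-1][j-1]+1 when the i-th and j-th bases match, else max(dp[i-1][j], dp[i][j-1]).
    ·  A  G  G  C  A  A  G  G
 ·  0  0  0  0  0  0  0  0  0
 G  0  0  1  1  1  1  1  1  1
 T  0  0  1  1  1  1  1  1  1
 A  0  1  1  1  1  2  2  2  2
 A  0  1  1  1  1  2  3  3  3
 T  0  1  1  1  1  2  3  3  3
 C  0  1  1  1  2  2  3  3  3
 C  0  1  1  1  2  2  3  3  3
 A  0  1  1  1  2  3  3  3  3
dp[8][8] = 3. One LCS (by backtracking along matches): GAA.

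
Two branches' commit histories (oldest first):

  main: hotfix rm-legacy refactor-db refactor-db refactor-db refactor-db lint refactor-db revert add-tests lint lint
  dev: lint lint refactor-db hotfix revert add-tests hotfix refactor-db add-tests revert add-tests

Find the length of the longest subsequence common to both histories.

Match hotfix (main #1, dev #7), then refactor-db (main #3, dev #8), then revert (main #9, dev #10), then add-tests (main #10, dev #11) — 4 commits in the same relative order in both. Since dp[12][11] = 4, nothing longer is possible.

4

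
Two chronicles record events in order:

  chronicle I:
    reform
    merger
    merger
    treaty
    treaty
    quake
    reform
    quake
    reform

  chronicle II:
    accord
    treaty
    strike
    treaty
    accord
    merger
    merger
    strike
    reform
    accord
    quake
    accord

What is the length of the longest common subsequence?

Taking merger [2,6], then merger [3,7], then reform [7,9], then quake [8,11] gives a common subsequence of length 4, and the DP table's final entry dp[9][12] is also 4, so no common subsequence is longer.

4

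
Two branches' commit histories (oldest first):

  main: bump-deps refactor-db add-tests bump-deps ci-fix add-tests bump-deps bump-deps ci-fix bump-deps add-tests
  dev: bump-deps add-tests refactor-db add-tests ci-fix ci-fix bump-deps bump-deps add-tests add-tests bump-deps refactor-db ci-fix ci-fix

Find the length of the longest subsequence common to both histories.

Match bump-deps at main[1]=dev[1], then refactor-db at main[2]=dev[3], then add-tests at main[3]=dev[4], then bump-deps at main[4]=dev[8], then add-tests at main[6]=dev[10], then bump-deps at main[7]=dev[11], then ci-fix at main[9]=dev[14] — 7 commits in the same relative order in both. dp[11][14] = 7 confirms this is the maximum.

7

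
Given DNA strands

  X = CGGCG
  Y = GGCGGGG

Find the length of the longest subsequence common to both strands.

Let dp[i][j] be the LCS length of the first i bases of X and the first j bases of Y. dp[i][j] = dp[i-1][j-1]+1 when the i-th and j-th bases match, else max(dp[i-1][j], dp[i][j-1]).
    ·  G  G  C  G  G  G  G
 ·  0  0  0  0  0  0  0  0
 C  0  0  0  1  1  1  1  1
 G  0  1  1  1  2  2  2  2
 G  0  1  2  2  2  3  3  3
 C  0  1  2  3  3  3  3  3
 G  0  1  2  3  4  4  4  4
dp[5][7] = 4. One LCS (by backtracking along matches): CGGG.

4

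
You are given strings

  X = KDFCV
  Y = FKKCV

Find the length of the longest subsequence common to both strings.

3

Pick K [1,3] → C [4,4] → V [5,5]; all 3 characters appear in both, in order, and the DP table's final entry dp[5][5] is also 3, so no common subsequence is longer.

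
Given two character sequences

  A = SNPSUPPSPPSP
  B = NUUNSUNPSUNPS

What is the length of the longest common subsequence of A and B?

7

Pick S [1,5] → N [2,7] → P [3,8] → S [4,9] → U [5,10] → P [10,12] → S [11,13]; all 7 characters appear in both, in order. dp[12][13] = 7 confirms this is the maximum.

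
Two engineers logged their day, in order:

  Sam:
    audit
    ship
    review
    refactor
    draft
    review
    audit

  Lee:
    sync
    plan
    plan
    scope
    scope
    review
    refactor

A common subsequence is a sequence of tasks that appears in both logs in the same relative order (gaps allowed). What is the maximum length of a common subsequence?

Taking review [3,6] → refactor [4,7] gives a common subsequence of length 2. The LCS DP gives dp[7][7] = 2, so this is optimal.

2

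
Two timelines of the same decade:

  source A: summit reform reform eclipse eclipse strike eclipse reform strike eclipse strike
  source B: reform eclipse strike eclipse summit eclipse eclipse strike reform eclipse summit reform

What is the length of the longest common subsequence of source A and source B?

Taking summit (source A #1, source B #5), eclipse (source A #4, source B #6), eclipse (source A #5, source B #7), strike (source A #6, source B #8), eclipse (source A #7, source B #10), reform (source A #8, source B #12) gives a common subsequence of length 6. The LCS DP gives dp[11][12] = 6, so this is optimal.

6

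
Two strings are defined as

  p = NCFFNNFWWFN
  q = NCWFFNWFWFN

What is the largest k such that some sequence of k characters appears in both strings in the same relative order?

Taking N [1,1] → C [2,2] → F [3,4] → F [4,5] → N [5,6] → F [7,8] → W [9,9] → F [10,10] → N [11,11] gives a common subsequence of length 9. Since dp[11][11] = 9, nothing longer is possible.

9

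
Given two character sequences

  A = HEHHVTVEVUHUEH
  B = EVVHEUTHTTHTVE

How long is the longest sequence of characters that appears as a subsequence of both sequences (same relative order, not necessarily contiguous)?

7

Pick H at A[1]=B[4], then E at A[2]=B[5], then H at A[3]=B[8], then H at A[4]=B[11], then T at A[6]=B[12], then V at A[9]=B[13], then E at A[13]=B[14]; all 7 characters appear in both, in order, and the DP table's final entry dp[14][14] is also 7, so no common subsequence is longer.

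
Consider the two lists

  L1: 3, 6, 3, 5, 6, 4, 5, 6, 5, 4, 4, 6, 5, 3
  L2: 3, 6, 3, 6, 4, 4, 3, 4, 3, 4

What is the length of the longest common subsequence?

8

Taking 3 (L1 #1, L2 #1), 6 (L1 #2, L2 #2), 3 (L1 #3, L2 #3), 6 (L1 #5, L2 #4), 4 (L1 #6, L2 #5), 4 (L1 #10, L2 #6), 4 (L1 #11, L2 #8), 3 (L1 #14, L2 #9) gives a common subsequence of length 8. The LCS DP gives dp[14][10] = 8, so this is optimal.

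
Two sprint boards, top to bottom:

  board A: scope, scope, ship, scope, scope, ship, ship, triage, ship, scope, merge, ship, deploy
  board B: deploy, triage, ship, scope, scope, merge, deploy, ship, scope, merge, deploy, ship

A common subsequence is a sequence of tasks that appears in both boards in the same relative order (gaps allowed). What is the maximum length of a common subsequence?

7

Match ship [3,3], scope [4,4], scope [5,5], ship [9,8], scope [10,9], merge [11,10], ship [12,12] — 7 tasks in the same relative order in both. dp[13][12] = 7 confirms this is the maximum.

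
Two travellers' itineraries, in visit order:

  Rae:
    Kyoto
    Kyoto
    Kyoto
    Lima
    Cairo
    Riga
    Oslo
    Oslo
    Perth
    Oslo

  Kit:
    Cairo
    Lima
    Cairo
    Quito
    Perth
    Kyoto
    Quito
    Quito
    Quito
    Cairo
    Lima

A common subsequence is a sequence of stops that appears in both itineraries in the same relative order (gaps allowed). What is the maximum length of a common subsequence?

3

Pick Lima [4,2], then Cairo [5,3], then Perth [9,5]; all 3 stops appear in both, in order. The LCS DP gives dp[10][11] = 3, so this is optimal.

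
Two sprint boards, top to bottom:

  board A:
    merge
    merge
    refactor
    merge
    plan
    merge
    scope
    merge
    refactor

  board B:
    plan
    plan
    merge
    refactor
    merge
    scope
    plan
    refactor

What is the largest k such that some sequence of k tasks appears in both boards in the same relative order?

Pick merge (board A #2, board B #3), refactor (board A #3, board B #4), merge (board A #4, board B #5), plan (board A #5, board B #7), refactor (board A #9, board B #8); all 5 tasks appear in both, in order. Since dp[9][8] = 5, nothing longer is possible.

5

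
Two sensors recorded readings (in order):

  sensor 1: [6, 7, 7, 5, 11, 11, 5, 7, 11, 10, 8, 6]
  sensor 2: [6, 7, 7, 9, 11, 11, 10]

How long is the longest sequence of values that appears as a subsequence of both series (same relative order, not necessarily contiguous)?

6

Match 6 [1,1], 7 [2,2], 7 [3,3], 11 [6,5], 11 [9,6], 10 [10,7] — 6 values in the same relative order in both, and the DP table's final entry dp[12][7] is also 6, so no common subsequence is longer.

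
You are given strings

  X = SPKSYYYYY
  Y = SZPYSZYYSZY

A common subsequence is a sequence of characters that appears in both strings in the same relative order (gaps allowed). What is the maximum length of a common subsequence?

Let dp[i][j] be the LCS length of the first i characters of X and the first j characters of Y. dp[i][j] = dp[i-1][j-1]+1 when the i-th and j-th characters match, else max(dp[i-1][j], dp[i][j-1]).
    ·  S  Z  P  Y  S  Z  Y  Y  S  Z  Y
 ·  0  0  0  0  0  0  0  0  0  0  0  0
 S  0  1  1  1  1  1  1  1  1  1  1  1
 P  0  1  1  2  2  2  2  2  2  2  2  2
 K  0  1  1  2  2  2  2  2  2  2  2  2
 S  0  1  1  2  2  3  3  3  3  3  3  3
 Y  0  1  1  2  3  3  3  4  4  4  4  4
 Y  0  1  1  2  3  3  3  4  5  5  5  5
 Y  0  1  1  2  3  3  3  4  5  5  5  6
 Y  0  1  1  2  3  3  3  4  5  5  5  6
 Y  0  1  1  2  3  3  3  4  5  5  5  6
dp[9][11] = 6. One LCS (by backtracking along matches): SPSYYY.

6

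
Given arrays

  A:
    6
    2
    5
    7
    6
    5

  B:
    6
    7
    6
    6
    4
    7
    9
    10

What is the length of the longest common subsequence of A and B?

3

Match 6 (A #1, B #1) → 7 (A #4, B #2) → 6 (A #5, B #4) — 3 values in the same relative order in both. Since dp[6][8] = 3, nothing longer is possible.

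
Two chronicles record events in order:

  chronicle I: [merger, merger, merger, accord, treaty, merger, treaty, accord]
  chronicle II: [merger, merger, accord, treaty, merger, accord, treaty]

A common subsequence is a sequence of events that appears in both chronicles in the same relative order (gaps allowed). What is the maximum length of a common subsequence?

6

Pick merger at chronicle I[2]=chronicle II[1], then merger at chronicle I[3]=chronicle II[2], then accord at chronicle I[4]=chronicle II[3], then treaty at chronicle I[5]=chronicle II[4], then merger at chronicle I[6]=chronicle II[5], then treaty at chronicle I[7]=chronicle II[7]; all 6 events appear in both, in order. dp[8][7] = 6 confirms this is the maximum.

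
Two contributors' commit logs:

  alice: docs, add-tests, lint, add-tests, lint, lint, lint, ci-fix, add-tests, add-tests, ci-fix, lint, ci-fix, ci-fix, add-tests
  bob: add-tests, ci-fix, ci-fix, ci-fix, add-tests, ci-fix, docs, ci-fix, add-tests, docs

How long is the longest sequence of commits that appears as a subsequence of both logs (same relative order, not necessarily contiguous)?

Match add-tests [2,1] → ci-fix [8,4] → add-tests [10,5] → ci-fix [11,6] → ci-fix [14,8] → add-tests [15,9] — 6 commits in the same relative order in both. Since dp[15][10] = 6, nothing longer is possible.

6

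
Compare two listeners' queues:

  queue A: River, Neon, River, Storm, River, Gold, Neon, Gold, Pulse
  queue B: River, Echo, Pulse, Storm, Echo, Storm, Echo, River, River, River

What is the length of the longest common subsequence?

Pick River [1,8], then River [3,9], then River [5,10]; all 3 songs appear in both, in order. Since dp[9][10] = 3, nothing longer is possible.

3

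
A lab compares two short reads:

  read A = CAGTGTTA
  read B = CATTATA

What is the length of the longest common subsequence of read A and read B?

6

Let dp[i][j] be the LCS length of the first i bases of read A and the first j bases of read B. dp[i][j] = dp[i-1][j-1]+1 when the i-th and j-th bases match, else max(dp[i-1][j], dp[i][j-1]).
    ·  C  A  T  T  A  T  A
 ·  0  0  0  0  0  0  0  0
 C  0  1  1  1  1  1  1  1
 A  0  1  2  2  2  2  2  2
 G  0  1  2  2  2  2  2  2
 T  0  1  2  3  3  3  3  3
 G  0  1  2  3  3  3  3  3
 T  0  1  2  3  4  4  4  4
 T  0  1  2  3  4  4  5  5
 A  0  1  2  3  4  5  5  6
dp[8][7] = 6. One LCS (by backtracking along matches): CATTTA.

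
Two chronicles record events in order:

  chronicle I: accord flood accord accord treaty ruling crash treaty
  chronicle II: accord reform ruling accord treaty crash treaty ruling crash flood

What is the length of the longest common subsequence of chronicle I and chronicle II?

Taking accord at chronicle I[1]=chronicle II[1]; then accord at chronicle I[3]=chronicle II[4]; then treaty at chronicle I[5]=chronicle II[7]; then ruling at chronicle I[6]=chronicle II[8]; then crash at chronicle I[7]=chronicle II[9] gives a common subsequence of length 5. Since dp[8][10] = 5, nothing longer is possible.

5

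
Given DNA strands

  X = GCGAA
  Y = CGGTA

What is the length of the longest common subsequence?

3

Match G at X[1]=Y[2], G at X[3]=Y[3], A at X[5]=Y[5] — 3 bases in the same relative order in both. The LCS DP gives dp[5][5] = 3, so this is optimal.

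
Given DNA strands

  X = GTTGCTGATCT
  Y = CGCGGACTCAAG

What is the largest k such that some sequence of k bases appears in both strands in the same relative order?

Let dp[i][j] be the LCS length of the first i bases of X and the first j bases of Y. dp[i][j] = dp[i-1][j-1]+1 when the i-th and j-th bases match, else max(dp[i-1][j], dp[i][j-1]).
    ·  C  G  C  G  G  A  C  T  C  A  A  G
 ·  0  0  0  0  0  0  0  0  0  0  0  0  0
 G  0  0  1  1  1  1  1  1  1  1  1  1  1
 T  0  0  1  1  1  1  1  1  2  2  2  2  2
 T  0  0  1  1  1  1  1  1  2  2  2  2  2
 G  0  0  1  1  2  2  2  2  2  2  2  2  3
 C  0  1  1  2  2  2  2  3  3  3  3  3  3
 T  0  1  1  2  2  2  2  3  4  4  4  4  4
 G  0  1  2  2  3  3  3  3  4  4  4  4  5
 A  0  1  2  2  3  3  4  4  4  4  5  5  5
 T  0  1  2  2  3  3  4  4  5  5  5  5  5
 C  0  1  2  3  3  3  4  5  5  6  6  6  6
 T  0  1  2  3  3  3  4  5  6  6  6  6  6
dp[11][12] = 6. One LCS (by backtracking along matches): GGGATC.

6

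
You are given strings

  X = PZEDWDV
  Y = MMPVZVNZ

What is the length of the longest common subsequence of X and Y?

Taking P at X[1]=Y[3]; then Z at X[2]=Y[5]; then V at X[7]=Y[6] gives a common subsequence of length 3, and the DP table's final entry dp[7][8] is also 3, so no common subsequence is longer.

3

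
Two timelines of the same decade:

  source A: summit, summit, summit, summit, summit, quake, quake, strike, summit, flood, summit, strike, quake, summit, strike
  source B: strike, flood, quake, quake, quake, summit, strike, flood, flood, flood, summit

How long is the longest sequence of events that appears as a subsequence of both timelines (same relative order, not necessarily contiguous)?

One common subsequence of length 5: quake at source A[6]=source B[4] → quake at source A[7]=source B[5] → strike at source A[8]=source B[7] → flood at source A[10]=source B[10] → summit at source A[14]=source B[11]. Since dp[15][11] = 5, nothing longer is possible.

5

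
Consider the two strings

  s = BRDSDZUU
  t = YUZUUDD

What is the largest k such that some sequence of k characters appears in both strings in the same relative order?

Match Z (s #6, t #3), then U (s #7, t #4), then U (s #8, t #5) — 3 characters in the same relative order in both, and the DP table's final entry dp[8][7] is also 3, so no common subsequence is longer.

3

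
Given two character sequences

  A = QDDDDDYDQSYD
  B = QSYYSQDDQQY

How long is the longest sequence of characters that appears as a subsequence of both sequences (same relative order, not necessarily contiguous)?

Match Q [1,6] → D [2,7] → D [3,8] → Q [9,10] → Y [11,11] — 5 characters in the same relative order in both. dp[12][11] = 5 confirms this is the maximum.

5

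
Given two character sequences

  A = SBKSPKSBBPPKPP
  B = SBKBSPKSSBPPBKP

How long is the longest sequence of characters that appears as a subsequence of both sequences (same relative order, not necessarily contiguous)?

12

Pick S (A #1, B #1); then B (A #2, B #2); then K (A #3, B #3); then S (A #4, B #5); then P (A #5, B #6); then K (A #6, B #7); then S (A #7, B #9); then B (A #9, B #10); then P (A #10, B #11); then P (A #11, B #12); then K (A #12, B #14); then P (A #14, B #15); all 12 characters appear in both, in order. dp[14][15] = 12 confirms this is the maximum.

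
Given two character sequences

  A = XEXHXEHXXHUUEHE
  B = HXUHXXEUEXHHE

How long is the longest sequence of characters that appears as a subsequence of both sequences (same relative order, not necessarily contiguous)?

Taking H at A[4]=B[1], X at A[5]=B[2], H at A[7]=B[4], X at A[8]=B[5], X at A[9]=B[6], U at A[12]=B[8], E at A[13]=B[9], H at A[14]=B[12], E at A[15]=B[13] gives a common subsequence of length 9. Since dp[15][13] = 9, nothing longer is possible.

9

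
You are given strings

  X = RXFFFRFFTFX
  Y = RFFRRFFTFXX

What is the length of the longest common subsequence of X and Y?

9

One common subsequence of length 9: R at X[1]=Y[1]; then F at X[3]=Y[2]; then F at X[4]=Y[3]; then R at X[6]=Y[5]; then F at X[7]=Y[6]; then F at X[8]=Y[7]; then T at X[9]=Y[8]; then F at X[10]=Y[9]; then X at X[11]=Y[11]. dp[11][11] = 9 confirms this is the maximum.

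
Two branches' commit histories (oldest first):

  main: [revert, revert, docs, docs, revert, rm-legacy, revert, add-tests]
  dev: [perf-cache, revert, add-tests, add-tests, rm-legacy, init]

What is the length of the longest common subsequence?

2

One common subsequence of length 2: revert (main #1, dev #2), then rm-legacy (main #6, dev #5), and the DP table's final entry dp[8][6] is also 2, so no common subsequence is longer.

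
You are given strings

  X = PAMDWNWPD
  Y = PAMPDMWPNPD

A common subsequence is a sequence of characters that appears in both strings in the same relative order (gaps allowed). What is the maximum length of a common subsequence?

8

One common subsequence of length 8: P [1,1] → A [2,2] → M [3,3] → D [4,5] → W [5,7] → N [6,9] → P [8,10] → D [9,11]. Since dp[9][11] = 8, nothing longer is possible.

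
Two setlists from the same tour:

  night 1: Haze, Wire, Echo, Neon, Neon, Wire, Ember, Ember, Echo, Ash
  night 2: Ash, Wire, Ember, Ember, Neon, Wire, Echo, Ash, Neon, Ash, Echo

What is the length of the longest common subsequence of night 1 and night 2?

Pick Wire (night 1 #2, night 2 #2); then Neon (night 1 #5, night 2 #5); then Wire (night 1 #6, night 2 #6); then Echo (night 1 #9, night 2 #7); then Ash (night 1 #10, night 2 #10); all 5 songs appear in both, in order, and the DP table's final entry dp[10][11] is also 5, so no common subsequence is longer.

5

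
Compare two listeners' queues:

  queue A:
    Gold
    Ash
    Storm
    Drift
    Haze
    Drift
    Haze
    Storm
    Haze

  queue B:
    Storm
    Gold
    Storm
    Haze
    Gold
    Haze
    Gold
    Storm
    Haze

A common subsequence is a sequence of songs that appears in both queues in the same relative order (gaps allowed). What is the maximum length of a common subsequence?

One common subsequence of length 6: Gold at queue A[1]=queue B[2], Storm at queue A[3]=queue B[3], Haze at queue A[5]=queue B[4], Haze at queue A[7]=queue B[6], Storm at queue A[8]=queue B[8], Haze at queue A[9]=queue B[9]. Since dp[9][9] = 6, nothing longer is possible.

6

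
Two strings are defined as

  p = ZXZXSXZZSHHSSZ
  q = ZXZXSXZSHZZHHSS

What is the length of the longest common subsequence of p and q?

Taking Z [1,1]; then X [2,2]; then Z [3,3]; then X [4,4]; then S [5,5]; then X [6,6]; then Z [7,10]; then Z [8,11]; then H [10,12]; then H [11,13]; then S [12,14]; then S [13,15] gives a common subsequence of length 12. dp[14][15] = 12 confirms this is the maximum.

12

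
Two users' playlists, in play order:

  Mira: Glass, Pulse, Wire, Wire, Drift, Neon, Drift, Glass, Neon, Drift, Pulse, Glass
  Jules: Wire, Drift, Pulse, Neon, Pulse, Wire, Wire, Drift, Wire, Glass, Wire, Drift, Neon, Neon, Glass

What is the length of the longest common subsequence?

7

One common subsequence of length 7: Pulse at Mira[2]=Jules[5], then Wire at Mira[3]=Jules[9], then Wire at Mira[4]=Jules[11], then Drift at Mira[5]=Jules[12], then Neon at Mira[6]=Jules[13], then Neon at Mira[9]=Jules[14], then Glass at Mira[12]=Jules[15]. dp[12][15] = 7 confirms this is the maximum.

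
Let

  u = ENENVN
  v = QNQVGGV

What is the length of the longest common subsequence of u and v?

One common subsequence of length 2: N at u[2]=v[2], V at u[5]=v[7]. Since dp[6][7] = 2, nothing longer is possible.

2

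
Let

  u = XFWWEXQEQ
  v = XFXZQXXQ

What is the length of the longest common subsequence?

5

Taking X (u #1, v #1); then F (u #2, v #2); then X (u #6, v #3); then Q (u #7, v #5); then Q (u #9, v #8) gives a common subsequence of length 5. The LCS DP gives dp[9][8] = 5, so this is optimal.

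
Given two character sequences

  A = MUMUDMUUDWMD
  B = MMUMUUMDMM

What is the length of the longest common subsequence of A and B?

Pick M at A[1]=B[1] → M at A[3]=B[2] → U at A[4]=B[3] → M at A[6]=B[4] → U at A[7]=B[5] → U at A[8]=B[6] → D at A[9]=B[8] → M at A[11]=B[10]; all 8 characters appear in both, in order. Since dp[12][10] = 8, nothing longer is possible.

8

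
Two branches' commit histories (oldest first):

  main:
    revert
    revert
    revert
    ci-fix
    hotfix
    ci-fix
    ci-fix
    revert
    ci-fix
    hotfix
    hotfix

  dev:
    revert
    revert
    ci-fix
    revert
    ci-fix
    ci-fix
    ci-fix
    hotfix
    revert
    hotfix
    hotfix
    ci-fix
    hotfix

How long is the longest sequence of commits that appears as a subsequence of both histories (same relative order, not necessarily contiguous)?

9

Match revert (main #1, dev #1), revert (main #2, dev #2), revert (main #3, dev #4), ci-fix (main #4, dev #5), ci-fix (main #6, dev #6), ci-fix (main #7, dev #7), revert (main #8, dev #9), ci-fix (main #9, dev #12), hotfix (main #11, dev #13) — 9 commits in the same relative order in both. Since dp[11][13] = 9, nothing longer is possible.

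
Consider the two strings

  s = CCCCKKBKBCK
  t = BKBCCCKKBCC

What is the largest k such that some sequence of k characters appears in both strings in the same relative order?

7

One common subsequence of length 7: C at s[2]=t[4], then C at s[3]=t[5], then C at s[4]=t[6], then K at s[5]=t[7], then K at s[6]=t[8], then B at s[7]=t[9], then C at s[10]=t[11]. The LCS DP gives dp[11][11] = 7, so this is optimal.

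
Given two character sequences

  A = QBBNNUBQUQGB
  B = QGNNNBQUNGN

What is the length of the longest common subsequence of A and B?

Pick Q at A[1]=B[1], then N at A[4]=B[4], then N at A[5]=B[5], then B at A[7]=B[6], then Q at A[8]=B[7], then U at A[9]=B[8], then G at A[11]=B[10]; all 7 characters appear in both, in order. Since dp[12][11] = 7, nothing longer is possible.

7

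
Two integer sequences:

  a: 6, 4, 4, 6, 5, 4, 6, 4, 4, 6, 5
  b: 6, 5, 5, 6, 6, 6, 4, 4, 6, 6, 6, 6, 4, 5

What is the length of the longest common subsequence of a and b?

7

Pick 6 at a[1]=b[6] → 4 at a[2]=b[7] → 4 at a[3]=b[8] → 6 at a[4]=b[11] → 6 at a[7]=b[12] → 4 at a[9]=b[13] → 5 at a[11]=b[14]; all 7 values appear in both, in order. Since dp[11][14] = 7, nothing longer is possible.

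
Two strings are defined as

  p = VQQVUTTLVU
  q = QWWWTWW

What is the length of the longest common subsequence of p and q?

Taking Q (p #2, q #1), then T (p #6, q #5) gives a common subsequence of length 2. Since dp[10][7] = 2, nothing longer is possible.

2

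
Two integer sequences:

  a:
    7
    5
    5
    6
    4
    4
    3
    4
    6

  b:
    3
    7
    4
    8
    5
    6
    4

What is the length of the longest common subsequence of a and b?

Pick 7 at a[1]=b[2]; then 5 at a[3]=b[5]; then 6 at a[4]=b[6]; then 4 at a[8]=b[7]; all 4 values appear in both, in order. dp[9][7] = 4 confirms this is the maximum.

4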